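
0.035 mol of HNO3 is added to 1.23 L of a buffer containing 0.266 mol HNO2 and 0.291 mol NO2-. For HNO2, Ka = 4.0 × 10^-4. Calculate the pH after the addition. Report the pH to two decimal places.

Added H+ converts NO2- to HNO2: HNO2 → 0.301 mol, NO2- → 0.256 mol.
pKa = −log(4.0 × 10^-4) = 3.398
pH = pKa + log(n_NO2-/n_HNO2) = 3.398 + log(0.256/0.301) = 3.398 + (-0.070)

pH = 3.33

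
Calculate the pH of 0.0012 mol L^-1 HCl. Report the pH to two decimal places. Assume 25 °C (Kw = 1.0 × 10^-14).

pH = 2.92

HCl is a strong acid and dissociates completely, so [H+] = 0.0012 M.
pH = -log(0.0012) = 2.92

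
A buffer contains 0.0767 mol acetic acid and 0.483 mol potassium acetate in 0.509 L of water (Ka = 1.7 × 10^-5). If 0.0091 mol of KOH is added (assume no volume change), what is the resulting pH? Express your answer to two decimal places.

OH- converts CH3COOH to CH3COO-: CH3COOH → 0.0676 mol, CH3COO- → 0.492 mol.
pKa = −log(1.7 × 10^-5) = 4.770
pH = pKa + log([A⁻]/[HA]) = 4.770 + log(0.492/0.0676) = 4.770 +0.862

pH = 5.63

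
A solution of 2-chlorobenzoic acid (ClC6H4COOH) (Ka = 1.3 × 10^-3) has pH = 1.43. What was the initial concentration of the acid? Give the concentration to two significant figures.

C₀ = 1.1 M

[H+] = 10^(-1.43) = 3.72 × 10^-2 M = x
Ka = x²/(C₀ − x) ⇒ C₀ = x + x²/Ka
C₀ = 3.72 × 10^-2 + (3.72 × 10^-2)²/(1.3 × 10^-3) = 1.10 M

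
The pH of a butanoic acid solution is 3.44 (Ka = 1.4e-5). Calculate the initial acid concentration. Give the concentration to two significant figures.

[H+] = 10^(-3.44) = 3.63 × 10^-4 M = x
Ka = x²/(C₀ − x) ⇒ C₀ = x + x²/Ka
C₀ = 3.63 × 10^-4 + (3.63 × 10^-4)²/(1.4 × 10^-5) = 9.78 × 10^-3 M

C₀ = 9.8 × 10^-3 M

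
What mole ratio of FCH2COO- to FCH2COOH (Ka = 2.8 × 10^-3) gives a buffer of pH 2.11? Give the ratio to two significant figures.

ratio = 0.36

pKa = -log(2.8 × 10^-3) = 2.553
pH = pKa + log(r) ⇒ log(r) = 2.11 − 2.553 = -0.443
r = [FCH2COO-]/[FCH2COOH] = 10^(-0.443) = 0.361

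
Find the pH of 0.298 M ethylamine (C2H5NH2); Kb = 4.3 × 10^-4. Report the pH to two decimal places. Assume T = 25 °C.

pH = 12.05

C2H5NH2 + H2O ⇌ C2H5NH3+ + OH-
Kb = [OH-]²/(0.298 − [OH-]) = 4.3 × 10^-4
Assume [OH-] ≪ 0.298: [OH-] ≈ √(4.3 × 10^-4 × 0.298) = 1.13 × 10^-2 M
([OH-]/C₀ = 3.8% < 5%, so the approximation holds.)
pOH = −log(1.13 × 10^-2) = 1.95; pH = 14.00 − 1.95 = 12.05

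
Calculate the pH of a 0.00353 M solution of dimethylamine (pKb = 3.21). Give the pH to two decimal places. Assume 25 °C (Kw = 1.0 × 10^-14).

(CH3)2NH + H2O ⇌ (CH3)2NH2+ + OH-
Kb = 10^(−3.21) = 6.17 × 10^-4
From the ICE table, Kb = [OH-]²/(0.00353 − [OH-]) = 6.17 × 10^-4.
The 5% rule fails; solving [OH-]² + Kb·[OH-] − Kb·C₀ = 0 exactly:
[OH-] = (−Kb + √(Kb² + 4·Kb·C₀))/2 = 1.20 × 10^-3 M
pOH = −log(1.20 × 10^-3) = 2.92; pH = 14.00 − 2.92 = 11.08

pH = 11.08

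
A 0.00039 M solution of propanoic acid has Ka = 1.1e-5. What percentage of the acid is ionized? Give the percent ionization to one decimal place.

15.4%

CH3CH2COOH ⇌ CH3CH2COO- + H+; let x = [H+] at equilibrium.
Ka = x²/(C₀ − x); solving the quadratic gives x = 6.02 × 10^-5 M.
% ionization = x/C₀ × 100% = 6.02 × 10^-5/0.00039 × 100% = 15.4%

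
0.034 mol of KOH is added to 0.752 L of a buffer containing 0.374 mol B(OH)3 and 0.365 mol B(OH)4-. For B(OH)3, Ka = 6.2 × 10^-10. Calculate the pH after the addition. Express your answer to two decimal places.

pH = 9.28

OH- converts B(OH)3 to B(OH)4-: B(OH)3 → 0.34 mol, B(OH)4- → 0.399 mol.
pKa = −log(6.2 × 10^-10) = 9.208
Henderson–Hasselbalch with mole ratio 0.399/0.34: pH = 9.208 + (+0.069)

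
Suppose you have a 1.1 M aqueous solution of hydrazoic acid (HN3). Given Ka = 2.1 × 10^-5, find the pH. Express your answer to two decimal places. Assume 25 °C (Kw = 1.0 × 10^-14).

pH = 2.32

HN3 ⇌ N3- + H+
Ka = [H+]²/(1.1 − [H+]) = 2.1 × 10^-5
Assume [H+] ≪ 1.1: [H+] ≈ √(2.1 × 10^-5 × 1.1) = 4.81 × 10^-3 M
Check: 0.44% ionized — well under 5%, approximation valid.
pH = −log[H+] = −log(4.81 × 10^-3) = 2.32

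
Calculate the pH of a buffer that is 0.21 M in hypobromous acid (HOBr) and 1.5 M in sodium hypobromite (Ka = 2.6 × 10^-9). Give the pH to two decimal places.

pKa = −log(2.6 × 10^-9) = 8.585
Henderson–Hasselbalch: pH = pKa + log([OBr-]/[HOBr]) = 8.585 + log(1.5/0.21)
pH = 8.585 + (+0.854) = 9.44

pH = 9.44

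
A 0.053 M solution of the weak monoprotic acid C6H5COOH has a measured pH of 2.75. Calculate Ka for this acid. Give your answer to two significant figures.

[H+] = 10^(-2.75) = 1.78 × 10^-3 M
At equilibrium [HA] = 0.053 − 1.78 × 10^-3 = 5.12 × 10^-2 M
Ka = [H+][A-]/[HA] = (1.78 × 10^-3)² / 5.12 × 10^-2 = 6.2 × 10^-5

Ka = 6.2 × 10^-5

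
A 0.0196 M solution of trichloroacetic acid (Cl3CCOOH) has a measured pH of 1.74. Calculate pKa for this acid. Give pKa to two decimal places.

[H+] = 10^(-1.74) = 1.82 × 10^-2 M
At equilibrium [HA] = 0.0196 − 1.82 × 10^-2 = 1.40 × 10^-3 M
Ka = [H+][A-]/[HA] = (1.82 × 10^-2)² / 1.40 × 10^-3 = 2.37 × 10^-1
pKa = -log(2.37 × 10^-1) = 0.63

pKa = 0.63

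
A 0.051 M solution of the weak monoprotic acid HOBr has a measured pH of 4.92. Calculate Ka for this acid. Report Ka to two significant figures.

[H+] = 10^(-4.92) = 1.20 × 10^-5 M
At equilibrium [HA] = 0.051 − 1.20 × 10^-5 = 5.10 × 10^-2 M
Ka = [H+][A-]/[HA] = (1.20 × 10^-5)² / 5.10 × 10^-2 = 2.8 × 10^-9

Ka = 2.8 × 10^-9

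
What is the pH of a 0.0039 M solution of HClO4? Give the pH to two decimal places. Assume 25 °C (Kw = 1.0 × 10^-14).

HClO4 is a strong acid and dissociates completely, so [H+] = 0.0039 M.
pH = -log(0.0039) = 2.41

pH = 2.41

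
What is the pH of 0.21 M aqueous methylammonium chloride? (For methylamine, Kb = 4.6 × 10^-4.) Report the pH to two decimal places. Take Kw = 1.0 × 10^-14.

pH = 5.67

CH3NH3+ is the conjugate acid of the weak base CH3NH2.
Ka = Kw/Kb = 1.0×10^-14 / 4.6 × 10^-4 = 2.17 × 10^-11
Let x = [H+] at equilibrium. Ka = x²/(0.21 − x).
Since Ka ≪ C₀, x ≈ √(Ka·C₀) = 2.13 × 10^-6 M.
Check: 0.001% ionized — well under 5%, approximation valid.
pH = −log(2.13 × 10^-6) = 5.67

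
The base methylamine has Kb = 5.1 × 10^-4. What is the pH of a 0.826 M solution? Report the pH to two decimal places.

pH = 12.31

CH3NH2 + H2O ⇌ CH3NH3+ + OH-
From the ICE table, Kb = x²/(0.826 − x) = 5.1 × 10^-4.
Neglecting x in the denominator: x = √(5.1 × 10^-4 × 0.826) = 2.05 × 10^-2 M
Check: 2.5% ionized — well under 5%, approximation valid.
pOH = 1.69, so pH = 14.00 − pOH = 12.31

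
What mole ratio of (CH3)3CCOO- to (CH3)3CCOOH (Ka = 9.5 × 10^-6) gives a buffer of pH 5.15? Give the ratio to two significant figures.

ratio = 1.3

pKa = -log(9.5 × 10^-6) = 5.022
pH = pKa + log(r) ⇒ log(r) = 5.15 − 5.022 = +0.128
r = [(CH3)3CCOO-]/[(CH3)3CCOOH] = 10^(+0.128) = 1.34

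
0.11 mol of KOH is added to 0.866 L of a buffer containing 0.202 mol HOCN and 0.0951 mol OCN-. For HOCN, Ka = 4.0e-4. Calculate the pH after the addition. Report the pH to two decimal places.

OH- converts HOCN to OCN-: HOCN → 0.092 mol, OCN- → 0.205 mol.
pKa = −log(4.0 × 10^-4) = 3.398
pH = pKa + log(n_OCN-/n_HOCN) = 3.398 + log(0.205/0.092) = 3.398 + (+0.348)

pH = 3.75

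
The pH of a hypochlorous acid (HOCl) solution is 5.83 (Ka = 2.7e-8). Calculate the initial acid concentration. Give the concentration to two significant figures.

[H+] = 10^(-5.83) = 1.48 × 10^-6 M = x
Ka = x²/(C₀ − x) ⇒ C₀ = x + x²/Ka
C₀ = 1.48 × 10^-6 + (1.48 × 10^-6)²/(2.7 × 10^-8) = 8.26 × 10^-5 M

C₀ = 8.3 × 10^-5 M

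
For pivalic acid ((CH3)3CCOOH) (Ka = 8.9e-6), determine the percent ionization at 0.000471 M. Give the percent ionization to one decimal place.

12.8%

(CH3)3CCOOH ⇌ (CH3)3CCOO- + H+; let x = [H+] at equilibrium.
Ka = x²/(C₀ − x); solving the quadratic gives x = 6.04 × 10^-5 M.
Fraction ionized = 6.04 × 10^-5 / 0.000471 = 0.1282 → 12.8%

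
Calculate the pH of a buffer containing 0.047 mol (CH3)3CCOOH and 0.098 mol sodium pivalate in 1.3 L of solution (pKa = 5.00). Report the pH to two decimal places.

Henderson–Hasselbalch: pH = pKa + log([(CH3)3CCOO-]/[(CH3)3CCOOH]) = 5.00 + log(0.098/0.047)
pH = 5.00 + (+0.319) = 5.32

pH = 5.32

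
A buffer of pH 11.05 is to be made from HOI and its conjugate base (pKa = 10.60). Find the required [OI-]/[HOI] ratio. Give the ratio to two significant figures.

ratio = 2.8

pH = pKa + log(r) ⇒ log(r) = 11.05 − 10.60 = +0.45
r = [OI-]/[HOI] = 10^(+0.45) = 2.82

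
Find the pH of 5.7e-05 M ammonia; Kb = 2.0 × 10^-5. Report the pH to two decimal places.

pH = 9.40

NH3 + H2O ⇌ NH4+ + OH-
Kb = x²/(5.7e-05 − x) = 2.0 × 10^-5
Here C₀/Kb ≈ 2.85, so the small-x approximation fails. Use the quadratic:
x = (−Kb + √(Kb² + 4·Kb·C₀))/2 = 2.52 × 10^-5 M
pOH = −log(2.52 × 10^-5) = 4.60; pH = 14.00 − 4.60 = 9.40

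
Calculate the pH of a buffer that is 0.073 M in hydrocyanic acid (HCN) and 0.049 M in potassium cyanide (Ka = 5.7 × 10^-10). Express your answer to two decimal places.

pH = 9.07

pKa = −log(5.7 × 10^-10) = 9.244
Henderson–Hasselbalch: pH = pKa + log([CN-]/[HCN]) = 9.244 + log(0.049/0.073)
pH = 9.244 + (-0.173) = 9.07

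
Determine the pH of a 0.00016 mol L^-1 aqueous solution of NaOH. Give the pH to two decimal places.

pH = 10.20

NaOH is a strong base; [OH-] = 0.00016 M.
pOH = -log(0.00016) = 3.80
pH = 14.00 - 3.80 = 10.20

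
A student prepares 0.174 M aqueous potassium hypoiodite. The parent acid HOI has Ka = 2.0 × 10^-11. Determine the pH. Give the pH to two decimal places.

pH = 11.96

OI- is the conjugate base of the weak acid HOI.
Kb = Kw/Ka = 1.0×10^-14 / 2.0 × 10^-11 = 5.00 × 10^-4
Kb = [OH-]²/(0.174 − [OH-]) = 5.00 × 10^-4
Here C₀/Kb ≈ 348, so the small-[OH-] approximation fails. Use the quadratic:
[OH-] = [−0.0005 + √(0.0005² + 0.000348)]/2 = 9.08 × 10^-3 M
pOH = 2.04, so pH = 14.00 − pOH = 11.96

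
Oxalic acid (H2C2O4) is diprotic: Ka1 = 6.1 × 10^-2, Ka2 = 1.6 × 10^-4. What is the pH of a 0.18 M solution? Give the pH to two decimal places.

Ka1 ≫ Ka2, so treat the first dissociation as the only significant source of H+.
Ka1 = x²/(0.18 − x) = 6.1 × 10^-2
Solving the quadratic: x = (−Ka1 + √(Ka1² + 4·Ka1·C₀))/2 = 7.86 × 10^-2 M
pH = −log(7.86 × 10^-2) = 1.10

pH = 1.10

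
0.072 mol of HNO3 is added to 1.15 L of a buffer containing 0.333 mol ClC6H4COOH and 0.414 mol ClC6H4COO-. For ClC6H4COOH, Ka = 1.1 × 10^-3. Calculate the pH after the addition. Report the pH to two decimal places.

pH = 2.89

Added H+ converts ClC6H4COO- to ClC6H4COOH: ClC6H4COOH → 0.405 mol, ClC6H4COO- → 0.342 mol.
pKa = −log(1.1 × 10^-3) = 2.959
pH = pKa + log([A⁻]/[HA]) = 2.959 + log(0.342/0.405) = 2.959 -0.073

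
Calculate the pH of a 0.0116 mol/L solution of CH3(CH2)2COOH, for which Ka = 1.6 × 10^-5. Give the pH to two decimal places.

CH3(CH2)2COOH ⇌ CH3(CH2)2COO- + H+
From the ICE table, Ka = x²/(0.0116 − x) = 1.6 × 10^-5.
Neglecting x in the denominator: x = √(1.6 × 10^-5 × 0.0116) = 4.31 × 10^-4 M
pH = −log(4.31 × 10^-4) = 3.37

pH = 3.37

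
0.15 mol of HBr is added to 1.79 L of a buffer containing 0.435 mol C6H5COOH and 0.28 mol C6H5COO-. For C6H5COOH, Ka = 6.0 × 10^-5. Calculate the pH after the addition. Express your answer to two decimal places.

Added H+ converts C6H5COO- to C6H5COOH: C6H5COOH → 0.585 mol, C6H5COO- → 0.13 mol.
pKa = −log(6.0 × 10^-5) = 4.222
Henderson–Hasselbalch with mole ratio 0.13/0.585: pH = 4.222 + (-0.653)

pH = 3.57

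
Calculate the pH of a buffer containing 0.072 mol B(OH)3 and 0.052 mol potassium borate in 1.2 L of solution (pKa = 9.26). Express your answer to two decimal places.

pH = 9.12

Using pH = pKa + log([base]/[acid]) with [base]/[acid] = 0.052/0.072:
pH = 9.26 + (-0.141) = 9.12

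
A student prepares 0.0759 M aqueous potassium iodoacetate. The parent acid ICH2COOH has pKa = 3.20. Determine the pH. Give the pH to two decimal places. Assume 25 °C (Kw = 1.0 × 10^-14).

ICH2COO- is the conjugate base of the weak acid ICH2COOH.
Ka = 10^(−3.20) = 6.31 × 10^-4
Kb = Kw/Ka = 1.0×10^-14 / 6.31 × 10^-4 = 1.58 × 10^-11
Let x = [OH-] at equilibrium. Kb = x²/(0.0759 − x).
Assume x ≪ 0.0759: x ≈ √(1.58 × 10^-11 × 0.0759) = 1.10 × 10^-6 M
(x/C₀ = 0.0014% < 5%, so the approximation holds.)
pOH = 5.96, so pH = 14.00 − pOH = 8.04

pH = 8.04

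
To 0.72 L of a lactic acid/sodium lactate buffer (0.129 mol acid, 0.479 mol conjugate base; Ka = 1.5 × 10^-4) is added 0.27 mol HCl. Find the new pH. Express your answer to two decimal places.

pH = 3.54

After neutralization: n(CH3CH(OH)COOH) = 0.399 mol, n(CH3CH(OH)COO-) = 0.209 mol.
pKa = −log(1.5 × 10^-4) = 3.824
Henderson–Hasselbalch with mole ratio 0.209/0.399: pH = 3.824 + (-0.281)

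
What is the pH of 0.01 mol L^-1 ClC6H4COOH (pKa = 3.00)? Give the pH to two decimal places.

pH = 2.57

ClC6H4COOH ⇌ ClC6H4COO- + H+
Ka = 10^(−3.00) = 1.00 × 10^-3
Ka = [H+]²/(0.01 − [H+]) = 1.00 × 10^-3
[H+] is not negligible relative to C₀; solve [H+]² + 0.001·[H+] − 1e-05 = 0.
[H+] = [−0.001 + √(0.001² + 4e-05)]/2 = 2.70 × 10^-3 M
pH = −log(2.70 × 10^-3) = 2.57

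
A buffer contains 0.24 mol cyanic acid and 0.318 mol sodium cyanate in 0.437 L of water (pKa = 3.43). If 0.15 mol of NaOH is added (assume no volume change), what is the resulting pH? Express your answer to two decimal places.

pH = 4.15

OH- converts HOCN to OCN-: HOCN → 0.09 mol, OCN- → 0.468 mol.
pH = pKa + log(n_OCN-/n_HOCN) = 3.43 + log(0.468/0.09) = 3.43 + (+0.716)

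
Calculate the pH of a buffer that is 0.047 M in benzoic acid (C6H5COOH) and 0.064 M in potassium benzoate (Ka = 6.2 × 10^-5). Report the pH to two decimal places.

pKa = −log(6.2 × 10^-5) = 4.208
pH = pKa + log([A⁻]/[HA]) = 4.208 + log(0.064/0.047)
pH = 4.208 + (+0.134) = 4.34

pH = 4.34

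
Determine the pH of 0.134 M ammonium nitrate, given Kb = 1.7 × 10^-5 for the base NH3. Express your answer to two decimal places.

NH4+ is the conjugate acid of the weak base NH3.
Ka = Kw/Kb = 1.0×10^-14 / 1.7 × 10^-5 = 5.88 × 10^-10
From the ICE table, Ka = x²/(0.134 − x) = 5.88 × 10^-10.
Assume x ≪ 0.134: x ≈ √(5.88 × 10^-10 × 0.134) = 8.88 × 10^-6 M
(x/C₀ = 0.0066% < 5%, so the approximation holds.)
pH = −log(8.88 × 10^-6) = 5.05

pH = 5.05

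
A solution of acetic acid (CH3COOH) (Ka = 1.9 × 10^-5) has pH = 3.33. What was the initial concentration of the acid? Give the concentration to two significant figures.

[H+] = 10^(-3.33) = 4.68 × 10^-4 M = x
Ka = x²/(C₀ − x) ⇒ C₀ = x + x²/Ka
C₀ = 4.68 × 10^-4 + (4.68 × 10^-4)²/(1.9 × 10^-5) = 1.20 × 10^-2 M

C₀ = 1.2 × 10^-2 M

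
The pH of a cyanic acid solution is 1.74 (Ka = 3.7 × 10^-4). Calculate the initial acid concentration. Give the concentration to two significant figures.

C₀ = 9.1 × 10^-1 M

[H+] = 10^(-1.74) = 1.82 × 10^-2 M = x
Ka = x²/(C₀ − x) ⇒ C₀ = x + x²/Ka
C₀ = 1.82 × 10^-2 + (1.82 × 10^-2)²/(3.7 × 10^-4) = 9.13 × 10^-1 M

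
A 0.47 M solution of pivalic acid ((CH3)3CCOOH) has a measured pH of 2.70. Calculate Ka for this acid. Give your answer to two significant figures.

Ka = 8.5 × 10^-6

[H+] = 10^(-2.70) = 2.00 × 10^-3 M
At equilibrium [HA] = 0.47 − 2.00 × 10^-3 = 4.68 × 10^-1 M
Ka = [H+][A-]/[HA] = (2.00 × 10^-3)² / 4.68 × 10^-1 = 8.5 × 10^-6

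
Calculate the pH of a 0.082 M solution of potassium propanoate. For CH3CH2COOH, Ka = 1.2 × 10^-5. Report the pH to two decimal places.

CH3CH2COO- is the conjugate base of the weak acid CH3CH2COOH.
Kb = Kw/Ka = 1.0×10^-14 / 1.2 × 10^-5 = 8.33 × 10^-10
From the ICE table, Kb = [OH-]²/(0.082 − [OH-]) = 8.33 × 10^-10.
Assume [OH-] ≪ 0.082: [OH-] ≈ √(8.33 × 10^-10 × 0.082) = 8.26 × 10^-6 M
pOH = −log(8.26 × 10^-6) = 5.08; pH = 14.00 − 5.08 = 8.92

pH = 8.92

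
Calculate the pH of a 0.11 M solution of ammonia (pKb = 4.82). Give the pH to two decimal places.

pH = 11.11

NH3 + H2O ⇌ NH4+ + OH-
Kb = 10^(−4.82) = 1.51 × 10^-5
Kb = [OH-]²/(0.11 − [OH-]) = 1.51 × 10^-5
Neglecting [OH-] in the denominator: [OH-] = √(1.51 × 10^-5 × 0.11) = 1.29 × 10^-3 M
pOH = −log(1.29 × 10^-3) = 2.89; pH = 14.00 − 2.89 = 11.11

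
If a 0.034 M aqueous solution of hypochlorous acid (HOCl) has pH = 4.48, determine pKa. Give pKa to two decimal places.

pKa = 7.49

[H+] = 10^(-4.48) = 3.31 × 10^-5 M
At equilibrium [HA] = 0.034 − 3.31 × 10^-5 = 3.40 × 10^-2 M
Ka = [H+][A-]/[HA] = (3.31 × 10^-5)² / 3.40 × 10^-2 = 3.22 × 10^-8
pKa = -log(3.22 × 10^-8) = 7.49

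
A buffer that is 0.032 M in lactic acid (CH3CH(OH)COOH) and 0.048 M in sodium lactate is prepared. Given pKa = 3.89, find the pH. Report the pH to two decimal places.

Using pH = pKa + log([base]/[acid]) with [base]/[acid] = 0.048/0.032:
pH = 3.89 + (+0.176) = 4.07

pH = 4.07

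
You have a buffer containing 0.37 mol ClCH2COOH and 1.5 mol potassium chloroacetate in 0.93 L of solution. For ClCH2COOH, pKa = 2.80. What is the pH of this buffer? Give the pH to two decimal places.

pH = 3.41

Using pH = pKa + log([base]/[acid]) with [base]/[acid] = 1.5/0.37:
pH = 2.80 + (+0.608) = 3.41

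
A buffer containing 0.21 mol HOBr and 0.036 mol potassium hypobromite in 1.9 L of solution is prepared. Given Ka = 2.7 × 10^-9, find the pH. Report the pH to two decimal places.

pH = 7.80

pKa = −log(2.7 × 10^-9) = 8.569
Using pH = pKa + log([base]/[acid]) with [base]/[acid] = 0.036/0.21:
pH = 8.569 + (-0.766) = 7.80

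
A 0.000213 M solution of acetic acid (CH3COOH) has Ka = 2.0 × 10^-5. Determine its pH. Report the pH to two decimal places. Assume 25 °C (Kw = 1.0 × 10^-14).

pH = 4.25

CH3COOH ⇌ CH3COO- + H+
Let x = [H+] at equilibrium. Ka = x²/(0.000213 − x).
Here C₀/Ka ≈ 10.6, so the small-x approximation fails. Use the quadratic:
x = (−Ka + √(Ka² + 4·Ka·C₀))/2 = 5.60 × 10^-5 M
pH = −log[H+] = −log(5.60 × 10^-5) = 4.25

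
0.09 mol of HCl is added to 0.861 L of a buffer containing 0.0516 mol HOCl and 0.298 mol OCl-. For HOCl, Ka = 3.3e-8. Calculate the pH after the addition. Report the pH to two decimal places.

pH = 7.65

Added H+ converts OCl- to HOCl: HOCl → 0.142 mol, OCl- → 0.208 mol.
pKa = −log(3.3 × 10^-8) = 7.481
pH = pKa + log([A⁻]/[HA]) = 7.481 + log(0.208/0.142) = 7.481 +0.166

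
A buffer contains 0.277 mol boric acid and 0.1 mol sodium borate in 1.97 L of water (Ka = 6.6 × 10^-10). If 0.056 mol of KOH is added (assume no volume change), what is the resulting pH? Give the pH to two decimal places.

OH- converts B(OH)3 to B(OH)4-: B(OH)3 → 0.221 mol, B(OH)4- → 0.156 mol.
pKa = −log(6.6 × 10^-10) = 9.180
pH = pKa + log([A⁻]/[HA]) = 9.180 + log(0.156/0.221) = 9.180 -0.151

pH = 9.03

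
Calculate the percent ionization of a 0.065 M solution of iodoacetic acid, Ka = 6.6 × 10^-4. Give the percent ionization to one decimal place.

9.6%

ICH2COOH ⇌ ICH2COO- + H+; let x = [H+] at equilibrium.
Solve x² + 0.00066x − 4.29e-05 = 0 → x = 6.23 × 10^-3 M
% ionization = x/C₀ × 100% = 6.23 × 10^-3/0.065 × 100% = 9.6%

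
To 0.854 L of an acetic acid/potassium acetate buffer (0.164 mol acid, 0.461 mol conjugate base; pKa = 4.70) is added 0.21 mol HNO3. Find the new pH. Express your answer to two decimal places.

pH = 4.53

After neutralization: n(CH3COOH) = 0.374 mol, n(CH3COO-) = 0.251 mol.
Henderson–Hasselbalch with mole ratio 0.251/0.374: pH = 4.70 + (-0.173)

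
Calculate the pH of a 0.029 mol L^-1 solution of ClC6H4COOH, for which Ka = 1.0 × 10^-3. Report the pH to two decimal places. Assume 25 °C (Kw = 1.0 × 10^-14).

pH = 2.31

ClC6H4COOH ⇌ ClC6H4COO- + H+
From the ICE table, Ka = x²/(0.029 − x) = 1.0 × 10^-3.
The 5% rule fails; solving x² + Ka·x − Ka·C₀ = 0 exactly:
x = (−Ka + √(Ka² + 4·Ka·C₀))/2 = 4.91 × 10^-3 M
pH = −log(4.91 × 10^-3) = 2.31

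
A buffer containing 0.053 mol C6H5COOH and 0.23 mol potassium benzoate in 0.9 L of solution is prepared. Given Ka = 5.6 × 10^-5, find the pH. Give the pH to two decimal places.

pH = 4.89

pKa = −log(5.6 × 10^-5) = 4.252
pH = pKa + log([A⁻]/[HA]) = 4.252 + log(0.23/0.053)
pH = 4.252 + (+0.637) = 4.89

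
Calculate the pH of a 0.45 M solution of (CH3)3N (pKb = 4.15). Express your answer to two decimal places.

pH = 11.75

(CH3)3N + H2O ⇌ (CH3)3NH+ + OH-
Kb = 10^(−4.15) = 7.08 × 10^-5
Kb = x²/(0.45 − x) = 7.08 × 10^-5
Assume x ≪ 0.45: x ≈ √(7.08 × 10^-5 × 0.45) = 5.64 × 10^-3 M
(x/C₀ = 1.3% < 5%, so the approximation holds.)
pOH = −log(5.64 × 10^-3) = 2.25; pH = 14.00 − 2.25 = 11.75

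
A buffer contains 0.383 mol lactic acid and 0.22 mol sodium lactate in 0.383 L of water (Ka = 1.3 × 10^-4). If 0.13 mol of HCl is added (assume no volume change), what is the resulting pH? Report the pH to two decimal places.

pH = 3.13

After neutralization: n(CH3CH(OH)COOH) = 0.513 mol, n(CH3CH(OH)COO-) = 0.09 mol.
pKa = −log(1.3 × 10^-4) = 3.886
pH = pKa + log([A⁻]/[HA]) = 3.886 + log(0.09/0.513) = 3.886 -0.756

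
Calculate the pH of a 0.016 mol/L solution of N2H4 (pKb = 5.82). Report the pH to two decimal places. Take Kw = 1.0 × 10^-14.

N2H4 + H2O ⇌ N2H5+ + OH-
Kb = 10^(−5.82) = 1.51 × 10^-6
Let x = [OH-] at equilibrium. Kb = x²/(0.016 − x).
Neglecting x in the denominator: x = √(1.51 × 10^-6 × 0.016) = 1.55 × 10^-4 M
Check: 0.97% ionized — well under 5%, approximation valid.
pOH = 3.81, so pH = 14.00 − pOH = 10.19

pH = 10.19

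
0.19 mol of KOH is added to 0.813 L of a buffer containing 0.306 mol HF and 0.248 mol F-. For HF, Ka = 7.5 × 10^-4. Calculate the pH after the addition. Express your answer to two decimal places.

pH = 3.70

OH- converts HF to F-: HF → 0.116 mol, F- → 0.438 mol.
pKa = −log(7.5 × 10^-4) = 3.125
pH = pKa + log([A⁻]/[HA]) = 3.125 + log(0.438/0.116) = 3.125 +0.577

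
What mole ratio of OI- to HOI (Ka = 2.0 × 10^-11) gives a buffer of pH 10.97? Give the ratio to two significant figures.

pKa = -log(2.0 × 10^-11) = 10.699
pH = pKa + log(r) ⇒ log(r) = 10.97 − 10.699 = +0.271
r = [OI-]/[HOI] = 10^(+0.271) = 1.87

ratio = 1.9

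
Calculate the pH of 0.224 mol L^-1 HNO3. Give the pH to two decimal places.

pH = 0.65

HNO3 is a strong acid and dissociates completely, so [H+] = 0.224 M.
pH = -log(0.224) = 0.65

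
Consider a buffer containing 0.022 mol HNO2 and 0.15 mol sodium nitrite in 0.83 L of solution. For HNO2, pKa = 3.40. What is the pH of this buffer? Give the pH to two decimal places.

Henderson–Hasselbalch: pH = pKa + log([NO2-]/[HNO2]) = 3.40 + log(0.15/0.022)
pH = 3.40 + (+0.834) = 4.23

pH = 4.23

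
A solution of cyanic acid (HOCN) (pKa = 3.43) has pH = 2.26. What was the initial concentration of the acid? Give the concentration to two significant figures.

C₀ = 8.7 × 10^-2 M

[H+] = 10^(-2.26) = 5.50 × 10^-3 M = x
Ka = 10^(−3.43) = 3.72 × 10^-4
Ka = x²/(C₀ − x) ⇒ C₀ = x + x²/Ka
C₀ = 5.50 × 10^-3 + (5.50 × 10^-3)²/(3.72 × 10^-4) = 8.68 × 10^-2 M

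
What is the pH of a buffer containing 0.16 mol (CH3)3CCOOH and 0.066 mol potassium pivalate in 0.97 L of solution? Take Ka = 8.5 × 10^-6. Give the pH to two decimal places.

pKa = −log(8.5 × 10^-6) = 5.071
pH = pKa + log([A⁻]/[HA]) = 5.071 + log(0.066/0.16)
pH = 5.071 + (-0.385) = 4.69

pH = 4.69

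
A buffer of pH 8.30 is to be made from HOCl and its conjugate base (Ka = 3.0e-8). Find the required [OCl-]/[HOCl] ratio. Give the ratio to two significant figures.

pKa = -log(3.0 × 10^-8) = 7.523
pH = pKa + log(r) ⇒ log(r) = 8.30 − 7.523 = +0.777
r = [OCl-]/[HOCl] = 10^(+0.777) = 5.98

ratio = 6.0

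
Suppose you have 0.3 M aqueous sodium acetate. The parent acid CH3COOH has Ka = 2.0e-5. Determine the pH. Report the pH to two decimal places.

pH = 9.09

CH3COO- is the conjugate base of the weak acid CH3COOH.
Kb = Kw/Ka = 1.0×10^-14 / 2.0 × 10^-5 = 5.00 × 10^-10
Kb = x²/(0.3 − x) = 5.00 × 10^-10
Since Kb ≪ C₀, x ≈ √(Kb·C₀) = 1.22 × 10^-5 M.
pOH = −log(1.22 × 10^-5) = 4.91; pH = 14.00 − 4.91 = 9.09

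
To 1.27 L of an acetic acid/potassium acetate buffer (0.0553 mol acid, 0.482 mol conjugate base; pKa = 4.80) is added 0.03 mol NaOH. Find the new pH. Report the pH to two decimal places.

After neutralization: n(CH3COOH) = 0.0253 mol, n(CH3COO-) = 0.512 mol.
pH = pKa + log([A⁻]/[HA]) = 4.80 + log(0.512/0.0253) = 4.80 +1.306

pH = 6.11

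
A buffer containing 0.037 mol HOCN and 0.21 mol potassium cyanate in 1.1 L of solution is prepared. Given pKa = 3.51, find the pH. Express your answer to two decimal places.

Henderson–Hasselbalch: pH = pKa + log([OCN-]/[HOCN]) = 3.51 + log(0.21/0.037)
pH = 3.51 + (+0.754) = 4.26

pH = 4.26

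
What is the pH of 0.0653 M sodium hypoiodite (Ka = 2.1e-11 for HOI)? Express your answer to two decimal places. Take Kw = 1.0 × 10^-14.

pH = 11.73

OI- is the conjugate base of the weak acid HOI.
Kb = Kw/Ka = 1.0×10^-14 / 2.1 × 10^-11 = 4.76 × 10^-4
From the ICE table, Kb = x²/(0.0653 − x) = 4.76 × 10^-4.
x is not negligible relative to C₀; solve x² + 0.000476·x − 3.11e-05 = 0.
x = [−0.000476 + √(0.000476² + 0.000124)]/2 = 5.34 × 10^-3 M
pOH = −log(5.34 × 10^-3) = 2.27; pH = 14.00 − 2.27 = 11.73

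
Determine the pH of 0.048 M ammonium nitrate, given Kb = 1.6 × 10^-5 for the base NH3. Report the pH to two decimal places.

pH = 5.26

NH4+ is the conjugate acid of the weak base NH3.
Ka = Kw/Kb = 1.0×10^-14 / 1.6 × 10^-5 = 6.25 × 10^-10
Ka = x²/(0.048 − x) = 6.25 × 10^-10
Since Ka ≪ C₀, x ≈ √(Ka·C₀) = 5.48 × 10^-6 M.
pH = −log[H+] = −log(5.48 × 10^-6) = 5.26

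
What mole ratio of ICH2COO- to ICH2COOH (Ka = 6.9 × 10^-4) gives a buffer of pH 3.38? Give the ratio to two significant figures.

pKa = -log(6.9 × 10^-4) = 3.161
pH = pKa + log(r) ⇒ log(r) = 3.38 − 3.161 = +0.219
r = [ICH2COO-]/[ICH2COOH] = 10^(+0.219) = 1.66

ratio = 1.7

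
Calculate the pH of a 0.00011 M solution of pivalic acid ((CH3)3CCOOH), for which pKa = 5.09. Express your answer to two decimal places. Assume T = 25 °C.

(CH3)3CCOOH ⇌ (CH3)3CCOO- + H+
Ka = 10^(−5.09) = 8.13 × 10^-6
Ka = [H+]²/(0.00011 − [H+]) = 8.13 × 10^-6
Here C₀/Ka ≈ 13.5, so the small-[H+] approximation fails. Use the quadratic:
[H+] = (−Ka + √(Ka² + 4·Ka·C₀))/2 = 2.61 × 10^-5 M
pH = −log(2.61 × 10^-5) = 4.58

pH = 4.58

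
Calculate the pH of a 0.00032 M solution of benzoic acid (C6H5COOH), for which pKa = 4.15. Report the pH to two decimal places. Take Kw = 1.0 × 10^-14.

pH = 3.92

C6H5COOH ⇌ C6H5COO- + H+
Ka = 10^(−4.15) = 7.08 × 10^-5
Ka = [H+]²/(0.00032 − [H+]) = 7.08 × 10^-5
The 5% rule fails; solving [H+]² + Ka·[H+] − Ka·C₀ = 0 exactly:
[H+] = [−7.08e-05 + √(7.08e-05² + 9.06e-08)]/2 = 1.19 × 10^-4 M
pH = −log(1.19 × 10^-4) = 3.92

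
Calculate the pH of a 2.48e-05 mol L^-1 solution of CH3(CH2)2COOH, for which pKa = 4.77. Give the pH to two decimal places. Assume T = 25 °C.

pH = 4.86

CH3(CH2)2COOH ⇌ CH3(CH2)2COO- + H+
Ka = 10^(−4.77) = 1.70 × 10^-5
Ka = [H+]²/(2.48e-05 − [H+]) = 1.70 × 10^-5
[H+] is not negligible relative to C₀; solve [H+]² + 1.7e-05·[H+] − 4.22e-10 = 0.
[H+] = [−1.7e-05 + √(1.7e-05² + 1.69e-09)]/2 = 1.37 × 10^-5 M
pH = −log[H+] = −log(1.37 × 10^-5) = 4.86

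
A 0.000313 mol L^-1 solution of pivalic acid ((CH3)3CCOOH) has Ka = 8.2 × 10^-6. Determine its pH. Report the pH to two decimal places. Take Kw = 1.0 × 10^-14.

(CH3)3CCOOH ⇌ (CH3)3CCOO- + H+
From the ICE table, Ka = [H+]²/(0.000313 − [H+]) = 8.2 × 10^-6.
[H+] is not negligible relative to C₀; solve [H+]² + 8.2e-06·[H+] − 2.57e-09 = 0.
[H+] = (−Ka + √(Ka² + 4·Ka·C₀))/2 = 4.67 × 10^-5 M
pH = −log(4.67 × 10^-5) = 4.33

pH = 4.33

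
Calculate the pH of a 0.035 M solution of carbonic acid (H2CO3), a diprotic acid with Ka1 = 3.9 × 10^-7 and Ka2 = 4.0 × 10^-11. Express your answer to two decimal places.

Ka1 ≫ Ka2, so treat the first dissociation as the only significant source of H+.
Ka1 = x²/(0.035 − x) = 3.9 × 10^-7
x ≈ √(3.9 × 10^-7 × 0.035) = 1.17 × 10^-4 M
pH = −log(1.17 × 10^-4) = 3.93

pH = 3.93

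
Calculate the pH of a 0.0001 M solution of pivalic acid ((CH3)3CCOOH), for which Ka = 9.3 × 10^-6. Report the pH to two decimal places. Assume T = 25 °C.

(CH3)3CCOOH ⇌ (CH3)3CCOO- + H+
Ka = x²/(0.0001 − x) = 9.3 × 10^-6
Here C₀/Ka ≈ 10.8, so the small-x approximation fails. Use the quadratic:
x = [−9.3e-06 + √(9.3e-06² + 3.72e-09)]/2 = 2.62 × 10^-5 M
pH = −log(2.62 × 10^-5) = 4.58

pH = 4.58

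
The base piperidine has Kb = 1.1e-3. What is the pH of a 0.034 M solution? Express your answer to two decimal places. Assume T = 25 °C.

C5H10NH + H2O ⇌ C5H10NH2+ + OH-
From the ICE table, Kb = x²/(0.034 − x) = 1.1 × 10^-3.
Here C₀/Kb ≈ 30.9, so the small-x approximation fails. Use the quadratic:
x = (−Kb + √(Kb² + 4·Kb·C₀))/2 = 5.59 × 10^-3 M
pOH = −log(5.59 × 10^-3) = 2.25; pH = 14.00 − 2.25 = 11.75

pH = 11.75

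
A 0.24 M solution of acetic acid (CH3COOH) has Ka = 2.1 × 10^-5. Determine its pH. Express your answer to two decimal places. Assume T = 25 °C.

CH3COOH ⇌ CH3COO- + H+
From the ICE table, Ka = [H+]²/(0.24 − [H+]) = 2.1 × 10^-5.
Since Ka ≪ C₀, [H+] ≈ √(Ka·C₀) = 2.24 × 10^-3 M.
pH = −log(2.24 × 10^-3) = 2.65

pH = 2.65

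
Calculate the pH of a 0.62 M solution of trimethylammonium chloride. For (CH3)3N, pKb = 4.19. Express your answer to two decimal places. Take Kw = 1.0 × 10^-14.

(CH3)3NH+ is the conjugate acid of the weak base (CH3)3N.
Kb = 10^(−4.19) = 6.46 × 10^-5
Ka = Kw/Kb = 1.0×10^-14 / 6.46 × 10^-5 = 1.55 × 10^-10
From the ICE table, Ka = [H+]²/(0.62 − [H+]) = 1.55 × 10^-10.
Since Ka ≪ C₀, [H+] ≈ √(Ka·C₀) = 9.80 × 10^-6 M.
Check: 0.0016% ionized — well under 5%, approximation valid.
pH = −log[H+] = −log(9.80 × 10^-6) = 5.01

pH = 5.01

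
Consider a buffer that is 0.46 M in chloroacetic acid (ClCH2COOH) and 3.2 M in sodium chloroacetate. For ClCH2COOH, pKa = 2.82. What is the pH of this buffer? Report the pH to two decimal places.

pH = 3.66

pH = pKa + log([A⁻]/[HA]) = 2.82 + log(3.2/0.46)
pH = 2.82 + (+0.842) = 3.66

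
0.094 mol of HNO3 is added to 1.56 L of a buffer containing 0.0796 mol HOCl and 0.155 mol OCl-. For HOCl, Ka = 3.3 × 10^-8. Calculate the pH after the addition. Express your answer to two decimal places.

pH = 7.03

Added H+ converts OCl- to HOCl: HOCl → 0.174 mol, OCl- → 0.061 mol.
pKa = −log(3.3 × 10^-8) = 7.481
pH = pKa + log([A⁻]/[HA]) = 7.481 + log(0.061/0.174) = 7.481 -0.455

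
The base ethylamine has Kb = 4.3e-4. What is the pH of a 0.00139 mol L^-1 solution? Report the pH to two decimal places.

pH = 10.77

C2H5NH2 + H2O ⇌ C2H5NH3+ + OH-
From the ICE table, Kb = [OH-]²/(0.00139 − [OH-]) = 4.3 × 10^-4.
[OH-] is not negligible relative to C₀; solve [OH-]² + 0.00043·[OH-] − 5.98e-07 = 0.
[OH-] = [−0.00043 + √(0.00043² + 2.39e-06)]/2 = 5.87 × 10^-4 M
pOH = 3.23, so pH = 14.00 − pOH = 10.77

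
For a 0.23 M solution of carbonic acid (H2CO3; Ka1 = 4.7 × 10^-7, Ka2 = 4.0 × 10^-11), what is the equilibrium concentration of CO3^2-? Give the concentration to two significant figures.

First ionization gives [H+] ≈ [HCO3-] = 3.29 × 10^-4 M.
Second step: Ka2 = [H+][CO3^2-]/[HCO3-] ≈ [CO3^2-] (since [H+] ≈ [HCO3-]).
So [CO3^2-] ≈ Ka2.

4.0 × 10^-11 M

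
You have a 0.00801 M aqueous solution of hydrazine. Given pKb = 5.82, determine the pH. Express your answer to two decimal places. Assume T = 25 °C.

N2H4 + H2O ⇌ N2H5+ + OH-
Kb = 10^(−5.82) = 1.51 × 10^-6
Kb = x²/(0.00801 − x) = 1.51 × 10^-6
Assume x ≪ 0.00801: x ≈ √(1.51 × 10^-6 × 0.00801) = 1.10 × 10^-4 M
pOH = −log(1.10 × 10^-4) = 3.96; pH = 14.00 − 3.96 = 10.04

pH = 10.04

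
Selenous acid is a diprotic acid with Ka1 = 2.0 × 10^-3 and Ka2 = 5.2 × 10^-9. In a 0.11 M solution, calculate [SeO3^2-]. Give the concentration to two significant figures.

First ionization gives [H+] ≈ [HSeO3-] = 1.39 × 10^-2 M.
Second step: Ka2 = [H+][SeO3^2-]/[HSeO3-] ≈ [SeO3^2-] (since [H+] ≈ [HSeO3-]).
So [SeO3^2-] ≈ Ka2.

5.2 × 10^-9 M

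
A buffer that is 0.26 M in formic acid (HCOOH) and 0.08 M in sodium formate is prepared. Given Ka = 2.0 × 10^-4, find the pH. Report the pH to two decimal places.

pKa = −log(2.0 × 10^-4) = 3.699
Using pH = pKa + log([base]/[acid]) with [base]/[acid] = 0.08/0.26:
pH = 3.699 + (-0.512) = 3.19

pH = 3.19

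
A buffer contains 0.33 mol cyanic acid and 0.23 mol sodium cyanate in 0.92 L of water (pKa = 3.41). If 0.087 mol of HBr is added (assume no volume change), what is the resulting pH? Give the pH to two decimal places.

pH = 2.95

Added H+ converts OCN- to HOCN: HOCN → 0.417 mol, OCN- → 0.143 mol.
Henderson–Hasselbalch with mole ratio 0.143/0.417: pH = 3.41 + (-0.465)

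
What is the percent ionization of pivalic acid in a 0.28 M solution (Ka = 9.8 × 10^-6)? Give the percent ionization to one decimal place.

0.6%

(CH3)3CCOOH ⇌ (CH3)3CCOO- + H+; let x = [H+] at equilibrium.
x ≈ √(Ka·C₀) = √(9.8 × 10^-6 × 0.28) = 1.66 × 10^-3 M
Fraction ionized = 1.66 × 10^-3 / 0.28 = 0.0059 → 0.6%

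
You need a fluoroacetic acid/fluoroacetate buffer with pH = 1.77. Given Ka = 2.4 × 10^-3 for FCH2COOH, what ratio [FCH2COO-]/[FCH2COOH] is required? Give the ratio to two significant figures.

pKa = -log(2.4 × 10^-3) = 2.620
pH = pKa + log(r) ⇒ log(r) = 1.77 − 2.620 = -0.850
r = [FCH2COO-]/[FCH2COOH] = 10^(-0.850) = 0.141

ratio = 0.14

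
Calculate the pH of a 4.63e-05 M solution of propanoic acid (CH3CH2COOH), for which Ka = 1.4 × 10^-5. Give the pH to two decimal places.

CH3CH2COOH ⇌ CH3CH2COO- + H+
Ka = x²/(4.63e-05 − x) = 1.4 × 10^-5
The 5% rule fails; solving x² + Ka·x − Ka·C₀ = 0 exactly:
x = [−1.4e-05 + √(1.4e-05² + 2.59e-09)]/2 = 1.94 × 10^-5 M
pH = −log(1.94 × 10^-5) = 4.71

pH = 4.71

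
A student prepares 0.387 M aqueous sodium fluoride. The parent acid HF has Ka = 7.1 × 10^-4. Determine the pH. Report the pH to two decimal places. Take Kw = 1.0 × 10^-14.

F- is the conjugate base of the weak acid HF.
Kb = Kw/Ka = 1.0×10^-14 / 7.1 × 10^-4 = 1.41 × 10^-11
From the ICE table, Kb = [OH-]²/(0.387 − [OH-]) = 1.41 × 10^-11.
Neglecting [OH-] in the denominator: [OH-] = √(1.41 × 10^-11 × 0.387) = 2.34 × 10^-6 M
([OH-]/C₀ = 0.0006% < 5%, so the approximation holds.)
pOH = 5.63, so pH = 14.00 − pOH = 8.37

pH = 8.37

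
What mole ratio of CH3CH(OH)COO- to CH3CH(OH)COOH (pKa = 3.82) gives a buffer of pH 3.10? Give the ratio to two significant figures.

ratio = 0.19

pH = pKa + log(r) ⇒ log(r) = 3.10 − 3.82 = -0.72
r = [CH3CH(OH)COO-]/[CH3CH(OH)COOH] = 10^(-0.72) = 0.191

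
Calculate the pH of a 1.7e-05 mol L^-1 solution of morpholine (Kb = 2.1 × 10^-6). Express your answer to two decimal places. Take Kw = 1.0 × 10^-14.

C4H8ONH + H2O ⇌ C4H8ONH2+ + OH-
From the ICE table, Kb = [OH-]²/(1.7e-05 − [OH-]) = 2.1 × 10^-6.
Here C₀/Kb ≈ 8.1, so the small-[OH-] approximation fails. Use the quadratic:
[OH-] = (−Kb + √(Kb² + 4·Kb·C₀))/2 = 5.02 × 10^-6 M
pOH = −log(5.02 × 10^-6) = 5.30; pH = 14.00 − 5.30 = 8.70

pH = 8.70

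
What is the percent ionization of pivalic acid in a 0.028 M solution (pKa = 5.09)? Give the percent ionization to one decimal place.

(CH3)3CCOOH ⇌ (CH3)3CCOO- + H+; let x = [H+] at equilibrium.
Ka = 10^(−5.09) = 8.13 × 10^-6
x ≈ √(Ka·C₀) = √(8.13 × 10^-6 × 0.028) = 4.77 × 10^-4 M
Fraction ionized = 4.77 × 10^-4 / 0.028 = 0.0170 → 1.7%

1.7%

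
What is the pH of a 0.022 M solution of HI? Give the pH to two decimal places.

HI is a strong acid and dissociates completely, so [H+] = 0.022 M.
pH = -log(0.022) = 1.66

pH = 1.66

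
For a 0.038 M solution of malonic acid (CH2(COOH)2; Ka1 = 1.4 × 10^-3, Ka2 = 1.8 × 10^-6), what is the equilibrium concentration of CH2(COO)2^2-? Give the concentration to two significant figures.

First ionization gives [H+] ≈ [CH2(COOH)COO-] = 6.63 × 10^-3 M.
Second step: Ka2 = [H+][CH2(COO)2^2-]/[CH2(COOH)COO-] ≈ [CH2(COO)2^2-] (since [H+] ≈ [CH2(COOH)COO-]).
So [CH2(COO)2^2-] ≈ Ka2.

1.8 × 10^-6 M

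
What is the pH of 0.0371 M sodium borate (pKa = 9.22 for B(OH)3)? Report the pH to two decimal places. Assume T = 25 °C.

pH = 10.89

B(OH)4- is the conjugate base of the weak acid B(OH)3.
Ka = 10^(−9.22) = 6.03 × 10^-10
Kb = Kw/Ka = 1.0×10^-14 / 6.03 × 10^-10 = 1.66 × 10^-5
Let x = [OH-] at equilibrium. Kb = x²/(0.0371 − x).
Assume x ≪ 0.0371: x ≈ √(1.66 × 10^-5 × 0.0371) = 7.85 × 10^-4 M
(x/C₀ = 2.1% < 5%, so the approximation holds.)
pOH = −log(7.85 × 10^-4) = 3.11; pH = 14.00 − 3.11 = 10.89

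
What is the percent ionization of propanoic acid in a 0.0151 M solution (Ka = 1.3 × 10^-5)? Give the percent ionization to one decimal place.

CH3CH2COOH ⇌ CH3CH2COO- + H+; let x = [H+] at equilibrium.
x ≈ √(Ka·C₀) = √(1.3 × 10^-5 × 0.0151) = 4.43 × 10^-4 M
Fraction ionized = 4.43 × 10^-4 / 0.0151 = 0.0293 → 2.9%

2.9%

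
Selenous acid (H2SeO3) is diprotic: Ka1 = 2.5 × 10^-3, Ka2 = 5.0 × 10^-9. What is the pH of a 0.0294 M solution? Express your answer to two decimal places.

Ka1 ≫ Ka2, so treat the first dissociation as the only significant source of H+.
Ka1 = x²/(0.0294 − x) = 2.5 × 10^-3
Solving the quadratic: x = (−Ka1 + √(Ka1² + 4·Ka1·C₀))/2 = 7.41 × 10^-3 M
pH = −log(7.41 × 10^-3) = 2.13

pH = 2.13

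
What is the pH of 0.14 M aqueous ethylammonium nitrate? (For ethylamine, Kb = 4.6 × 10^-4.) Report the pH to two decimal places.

C2H5NH3+ is the conjugate acid of the weak base C2H5NH2.
Ka = Kw/Kb = 1.0×10^-14 / 4.6 × 10^-4 = 2.17 × 10^-11
From the ICE table, Ka = [H+]²/(0.14 − [H+]) = 2.17 × 10^-11.
Neglecting [H+] in the denominator: [H+] = √(2.17 × 10^-11 × 0.14) = 1.74 × 10^-6 M
pH = −log(1.74 × 10^-6) = 5.76

pH = 5.76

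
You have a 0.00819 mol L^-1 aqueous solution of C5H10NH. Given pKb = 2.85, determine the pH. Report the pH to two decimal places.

pH = 11.44

C5H10NH + H2O ⇌ C5H10NH2+ + OH-
Kb = 10^(−2.85) = 1.41 × 10^-3
From the ICE table, Kb = [OH-]²/(0.00819 − [OH-]) = 1.41 × 10^-3.
Here C₀/Kb ≈ 5.81, so the small-[OH-] approximation fails. Use the quadratic:
[OH-] = (−Kb + √(Kb² + 4·Kb·C₀))/2 = 2.77 × 10^-3 M
pOH = 2.56, so pH = 14.00 − pOH = 11.44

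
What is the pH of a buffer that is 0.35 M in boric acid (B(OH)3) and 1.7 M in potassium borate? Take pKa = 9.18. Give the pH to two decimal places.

Using pH = pKa + log([base]/[acid]) with [base]/[acid] = 1.7/0.35:
pH = 9.18 + (+0.686) = 9.87

pH = 9.87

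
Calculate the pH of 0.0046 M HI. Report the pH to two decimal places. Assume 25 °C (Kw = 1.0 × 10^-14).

pH = 2.34

HI is a strong acid and dissociates completely, so [H+] = 0.0046 M.
pH = -log(0.0046) = 2.34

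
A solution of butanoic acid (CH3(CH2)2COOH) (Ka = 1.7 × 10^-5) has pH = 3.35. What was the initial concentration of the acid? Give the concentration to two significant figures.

C₀ = 1.2 × 10^-2 M

[H+] = 10^(-3.35) = 4.47 × 10^-4 M = x
Ka = x²/(C₀ − x) ⇒ C₀ = x + x²/Ka
C₀ = 4.47 × 10^-4 + (4.47 × 10^-4)²/(1.7 × 10^-5) = 1.22 × 10^-2 M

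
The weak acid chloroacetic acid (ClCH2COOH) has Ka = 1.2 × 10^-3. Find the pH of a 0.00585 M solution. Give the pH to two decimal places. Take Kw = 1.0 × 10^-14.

ClCH2COOH ⇌ ClCH2COO- + H+
Ka = [H+]²/(0.00585 − [H+]) = 1.2 × 10^-3
Here C₀/Ka ≈ 4.88, so the small-[H+] approximation fails. Use the quadratic:
[H+] = (−Ka + √(Ka² + 4·Ka·C₀))/2 = 2.12 × 10^-3 M
pH = −log(2.12 × 10^-3) = 2.67

pH = 2.67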